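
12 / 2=6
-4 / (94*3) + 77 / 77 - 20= -2681 / 141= -19.01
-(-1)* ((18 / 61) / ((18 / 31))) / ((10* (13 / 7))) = 217 / 7930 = 0.03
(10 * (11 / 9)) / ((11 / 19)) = 190 / 9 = 21.11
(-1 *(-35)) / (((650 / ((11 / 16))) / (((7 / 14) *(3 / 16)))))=231 / 66560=0.00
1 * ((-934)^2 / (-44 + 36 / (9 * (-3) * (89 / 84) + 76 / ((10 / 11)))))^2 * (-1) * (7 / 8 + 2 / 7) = -183252335438595703865 / 389782290296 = -470140229.56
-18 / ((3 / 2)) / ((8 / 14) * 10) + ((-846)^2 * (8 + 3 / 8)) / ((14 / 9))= 539470641 / 140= 3853361.72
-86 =-86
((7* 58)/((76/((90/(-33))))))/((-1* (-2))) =-7.28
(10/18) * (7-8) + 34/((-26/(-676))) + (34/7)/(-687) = 12745351/14427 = 883.44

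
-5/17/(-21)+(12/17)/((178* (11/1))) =5021/349503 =0.01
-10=-10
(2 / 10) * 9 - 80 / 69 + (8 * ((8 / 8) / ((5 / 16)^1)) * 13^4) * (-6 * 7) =-10594531363 / 345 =-30708786.56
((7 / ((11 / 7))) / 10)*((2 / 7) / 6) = 7 / 330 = 0.02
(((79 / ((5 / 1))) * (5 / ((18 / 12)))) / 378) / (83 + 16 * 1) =79 / 56133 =0.00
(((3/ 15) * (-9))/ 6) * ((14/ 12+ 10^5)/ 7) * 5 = -600007/ 28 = -21428.82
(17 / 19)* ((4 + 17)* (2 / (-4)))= -9.39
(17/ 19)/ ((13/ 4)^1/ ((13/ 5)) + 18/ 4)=68/ 437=0.16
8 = 8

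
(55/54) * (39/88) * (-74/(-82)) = 2405/5904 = 0.41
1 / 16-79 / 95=-1169 / 1520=-0.77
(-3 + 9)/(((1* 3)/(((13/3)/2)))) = 13/3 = 4.33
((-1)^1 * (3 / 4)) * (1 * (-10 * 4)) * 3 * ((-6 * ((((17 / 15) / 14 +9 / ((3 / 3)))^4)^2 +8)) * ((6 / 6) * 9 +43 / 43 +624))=-55445318390128294799374673117 / 3502116607500000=-15831945250306.26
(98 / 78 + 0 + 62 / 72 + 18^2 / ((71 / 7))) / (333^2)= 1131785 / 3684619692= 0.00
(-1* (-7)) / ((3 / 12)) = 28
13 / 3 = 4.33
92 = 92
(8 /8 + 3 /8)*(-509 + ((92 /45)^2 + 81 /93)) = -43498697 /62775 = -692.93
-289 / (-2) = 289 / 2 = 144.50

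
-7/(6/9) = -21/2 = -10.50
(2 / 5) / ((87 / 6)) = 4 / 145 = 0.03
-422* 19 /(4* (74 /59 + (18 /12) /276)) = -21760852 /13675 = -1591.29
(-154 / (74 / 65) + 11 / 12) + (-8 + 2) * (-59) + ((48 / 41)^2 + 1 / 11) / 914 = 824113090951 / 3751971828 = 219.65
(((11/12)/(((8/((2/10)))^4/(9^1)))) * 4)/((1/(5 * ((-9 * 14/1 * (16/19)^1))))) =-2079/304000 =-0.01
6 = 6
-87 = -87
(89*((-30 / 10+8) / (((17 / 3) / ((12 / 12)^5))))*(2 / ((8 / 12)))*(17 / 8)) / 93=1335 / 248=5.38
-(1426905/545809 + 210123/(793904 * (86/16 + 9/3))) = -230103/86966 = -2.65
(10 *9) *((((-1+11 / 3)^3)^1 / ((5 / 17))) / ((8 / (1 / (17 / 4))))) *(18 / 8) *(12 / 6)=768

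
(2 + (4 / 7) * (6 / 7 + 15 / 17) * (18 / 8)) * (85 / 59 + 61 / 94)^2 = 473962066209 / 25621510628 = 18.50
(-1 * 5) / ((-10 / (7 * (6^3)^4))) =7618738176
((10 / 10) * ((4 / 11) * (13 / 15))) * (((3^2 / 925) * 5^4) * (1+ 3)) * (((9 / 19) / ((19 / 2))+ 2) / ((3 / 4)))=20.95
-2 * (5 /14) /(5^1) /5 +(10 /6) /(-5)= -38 /105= -0.36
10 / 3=3.33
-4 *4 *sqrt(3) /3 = -16 *sqrt(3) /3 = -9.24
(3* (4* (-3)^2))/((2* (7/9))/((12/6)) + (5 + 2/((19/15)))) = 9234/629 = 14.68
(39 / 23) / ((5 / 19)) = 6.44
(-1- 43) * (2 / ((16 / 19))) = -209 / 2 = -104.50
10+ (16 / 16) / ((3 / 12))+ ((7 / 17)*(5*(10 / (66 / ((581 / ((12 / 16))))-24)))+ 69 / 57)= 128800057 / 8975847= 14.35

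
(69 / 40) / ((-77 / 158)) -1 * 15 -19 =-57811 / 1540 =-37.54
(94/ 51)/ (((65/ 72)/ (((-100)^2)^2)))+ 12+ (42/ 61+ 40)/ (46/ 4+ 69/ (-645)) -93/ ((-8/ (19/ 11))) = 1186558387036644317/ 5811820872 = 204162931.58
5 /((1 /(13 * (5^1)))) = 325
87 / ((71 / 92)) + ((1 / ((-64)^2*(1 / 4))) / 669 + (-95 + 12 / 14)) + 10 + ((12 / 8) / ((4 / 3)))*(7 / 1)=12415184753 / 340472832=36.46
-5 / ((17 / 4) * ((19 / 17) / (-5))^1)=100 / 19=5.26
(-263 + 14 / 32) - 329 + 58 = -8537 / 16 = -533.56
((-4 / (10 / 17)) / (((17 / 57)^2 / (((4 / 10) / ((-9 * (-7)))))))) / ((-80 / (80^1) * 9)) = 1444 / 26775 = 0.05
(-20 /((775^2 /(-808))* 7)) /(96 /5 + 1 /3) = 9696 /49275275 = 0.00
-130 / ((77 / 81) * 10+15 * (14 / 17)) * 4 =-23.79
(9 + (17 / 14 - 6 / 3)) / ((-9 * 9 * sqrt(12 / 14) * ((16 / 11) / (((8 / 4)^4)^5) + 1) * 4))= -5181440 * sqrt(42) / 1226245797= -0.03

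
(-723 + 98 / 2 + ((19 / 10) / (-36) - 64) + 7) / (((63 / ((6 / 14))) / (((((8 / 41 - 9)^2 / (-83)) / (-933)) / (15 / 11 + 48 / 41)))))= -187792561 / 95593799160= -0.00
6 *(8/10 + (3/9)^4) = 658/135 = 4.87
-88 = -88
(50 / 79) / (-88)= -25 / 3476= -0.01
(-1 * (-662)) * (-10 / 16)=-1655 / 4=-413.75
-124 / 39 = -3.18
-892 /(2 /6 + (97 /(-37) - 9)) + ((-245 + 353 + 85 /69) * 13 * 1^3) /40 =396043313 /3458280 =114.52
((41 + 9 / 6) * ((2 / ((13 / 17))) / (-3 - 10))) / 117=-1445 / 19773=-0.07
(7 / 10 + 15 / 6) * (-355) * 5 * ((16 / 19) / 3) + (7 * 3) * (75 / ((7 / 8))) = 11720 / 57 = 205.61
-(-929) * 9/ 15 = 2787/ 5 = 557.40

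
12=12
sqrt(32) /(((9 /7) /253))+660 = 660+7084 * sqrt(2) /9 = 1773.14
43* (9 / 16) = 387 / 16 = 24.19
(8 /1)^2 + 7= 71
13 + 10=23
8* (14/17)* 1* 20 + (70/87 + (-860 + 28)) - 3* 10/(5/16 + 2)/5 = -38416930/54723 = -702.03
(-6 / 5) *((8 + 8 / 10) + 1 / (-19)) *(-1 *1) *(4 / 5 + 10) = 269244 / 2375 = 113.37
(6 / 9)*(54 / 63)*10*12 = 480 / 7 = 68.57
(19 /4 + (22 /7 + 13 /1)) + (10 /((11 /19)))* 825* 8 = 3192585 /28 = 114020.89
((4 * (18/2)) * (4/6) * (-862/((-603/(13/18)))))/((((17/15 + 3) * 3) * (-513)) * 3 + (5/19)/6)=-8516560/6559209081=-0.00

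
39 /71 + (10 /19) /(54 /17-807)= 0.55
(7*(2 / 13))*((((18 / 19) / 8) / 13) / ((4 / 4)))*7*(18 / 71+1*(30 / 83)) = 799092 / 18922423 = 0.04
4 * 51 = 204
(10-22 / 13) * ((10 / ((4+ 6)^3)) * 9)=243 / 325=0.75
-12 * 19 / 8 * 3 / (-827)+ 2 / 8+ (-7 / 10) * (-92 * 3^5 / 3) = 86285101 / 16540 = 5216.75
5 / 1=5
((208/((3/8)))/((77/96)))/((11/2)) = 106496/847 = 125.73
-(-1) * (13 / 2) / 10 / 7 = 13 / 140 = 0.09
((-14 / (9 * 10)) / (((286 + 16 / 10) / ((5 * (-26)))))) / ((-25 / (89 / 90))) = -8099 / 2911950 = -0.00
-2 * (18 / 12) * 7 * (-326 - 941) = 26607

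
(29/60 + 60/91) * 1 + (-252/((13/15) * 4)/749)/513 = 12681787/11100180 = 1.14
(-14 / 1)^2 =196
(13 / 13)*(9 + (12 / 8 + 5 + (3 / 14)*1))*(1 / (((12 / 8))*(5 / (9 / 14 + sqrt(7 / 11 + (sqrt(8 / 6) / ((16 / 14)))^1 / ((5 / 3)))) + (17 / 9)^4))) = 220 / (21*(5 / (9 / 14 + sqrt(7*sqrt(3) / 20 + 7 / 11)) + 83521 / 6561)) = 0.67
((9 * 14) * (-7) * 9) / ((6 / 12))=-15876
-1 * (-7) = 7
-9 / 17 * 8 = -72 / 17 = -4.24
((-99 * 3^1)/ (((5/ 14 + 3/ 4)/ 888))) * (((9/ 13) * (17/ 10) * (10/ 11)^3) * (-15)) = 154069776000/ 48763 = 3159563.11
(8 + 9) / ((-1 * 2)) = -17 / 2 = -8.50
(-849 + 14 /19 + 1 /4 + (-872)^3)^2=2539377136345489012609 /5776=439642856015493250.11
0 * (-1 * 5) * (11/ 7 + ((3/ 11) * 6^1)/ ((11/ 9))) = 0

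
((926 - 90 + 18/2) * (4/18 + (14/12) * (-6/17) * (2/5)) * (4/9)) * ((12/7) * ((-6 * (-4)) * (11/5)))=1955.16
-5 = -5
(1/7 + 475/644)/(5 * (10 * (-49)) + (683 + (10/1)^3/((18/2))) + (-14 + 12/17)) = -12393/23495420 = -0.00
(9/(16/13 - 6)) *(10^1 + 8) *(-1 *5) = 5265/31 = 169.84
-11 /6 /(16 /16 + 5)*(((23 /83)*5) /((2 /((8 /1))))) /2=-1265 /1494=-0.85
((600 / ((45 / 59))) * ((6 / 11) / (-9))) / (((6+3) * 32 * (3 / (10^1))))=-1475 / 2673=-0.55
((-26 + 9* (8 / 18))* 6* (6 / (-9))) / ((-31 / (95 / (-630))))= 0.43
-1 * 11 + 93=82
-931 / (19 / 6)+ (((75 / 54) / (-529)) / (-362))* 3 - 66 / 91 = -30815855885 / 104557908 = -294.73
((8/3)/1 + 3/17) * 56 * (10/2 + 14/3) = 235480/153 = 1539.08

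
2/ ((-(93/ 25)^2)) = -1250/ 8649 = -0.14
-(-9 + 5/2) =13/2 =6.50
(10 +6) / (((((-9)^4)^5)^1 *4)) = 4 / 12157665459056928801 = 0.00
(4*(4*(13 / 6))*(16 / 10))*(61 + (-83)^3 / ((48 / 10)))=-297176984 / 45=-6603932.98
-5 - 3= -8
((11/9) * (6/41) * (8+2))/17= 220/2091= 0.11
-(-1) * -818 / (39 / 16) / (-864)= 409 / 1053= 0.39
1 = 1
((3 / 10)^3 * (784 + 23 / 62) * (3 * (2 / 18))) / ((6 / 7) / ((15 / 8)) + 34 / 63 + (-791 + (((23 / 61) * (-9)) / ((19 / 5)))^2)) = -0.01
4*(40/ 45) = 3.56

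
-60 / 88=-15 / 22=-0.68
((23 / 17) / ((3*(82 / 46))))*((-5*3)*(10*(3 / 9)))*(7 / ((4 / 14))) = -648025 / 2091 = -309.91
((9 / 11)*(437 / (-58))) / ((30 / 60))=-3933 / 319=-12.33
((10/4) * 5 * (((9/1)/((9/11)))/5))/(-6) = -55/12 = -4.58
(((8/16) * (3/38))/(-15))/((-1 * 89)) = 1/33820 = 0.00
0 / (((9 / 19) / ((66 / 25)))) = 0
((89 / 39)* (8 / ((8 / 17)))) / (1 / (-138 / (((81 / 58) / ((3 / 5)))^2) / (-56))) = 29265959 / 1658475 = 17.65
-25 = -25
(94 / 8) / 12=47 / 48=0.98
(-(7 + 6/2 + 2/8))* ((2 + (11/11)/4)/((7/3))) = -1107/112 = -9.88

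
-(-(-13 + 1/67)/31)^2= -756900/4313929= -0.18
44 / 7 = 6.29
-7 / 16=-0.44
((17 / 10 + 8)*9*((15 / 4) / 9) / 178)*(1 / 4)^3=291 / 91136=0.00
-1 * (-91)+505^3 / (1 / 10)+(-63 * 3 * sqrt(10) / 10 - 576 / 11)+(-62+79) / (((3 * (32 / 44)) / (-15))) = 113333103115 / 88 - 189 * sqrt(10) / 10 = 1287876111.99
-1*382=-382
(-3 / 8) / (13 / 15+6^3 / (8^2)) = -45 / 509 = -0.09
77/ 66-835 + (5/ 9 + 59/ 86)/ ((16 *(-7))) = -72284305/ 86688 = -833.84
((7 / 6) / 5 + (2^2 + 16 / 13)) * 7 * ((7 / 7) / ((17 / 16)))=119336 / 3315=36.00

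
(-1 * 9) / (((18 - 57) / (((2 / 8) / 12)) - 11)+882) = 9 / 1001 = 0.01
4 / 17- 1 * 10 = -166 / 17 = -9.76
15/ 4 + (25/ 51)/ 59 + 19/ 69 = 372211/ 92276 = 4.03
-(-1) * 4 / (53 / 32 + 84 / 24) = 128 / 165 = 0.78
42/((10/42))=176.40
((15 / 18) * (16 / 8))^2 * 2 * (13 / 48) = 325 / 216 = 1.50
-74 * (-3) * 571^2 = 72381102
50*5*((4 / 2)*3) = 1500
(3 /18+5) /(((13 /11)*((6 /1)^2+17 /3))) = 341 /3250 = 0.10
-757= -757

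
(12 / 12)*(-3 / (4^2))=-3 / 16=-0.19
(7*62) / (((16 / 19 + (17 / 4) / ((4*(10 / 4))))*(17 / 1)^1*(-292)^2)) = 20615 / 87241059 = 0.00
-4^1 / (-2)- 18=-16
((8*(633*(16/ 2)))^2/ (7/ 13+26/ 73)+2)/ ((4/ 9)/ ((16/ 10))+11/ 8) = 37380475592496/ 33677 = 1109970472.21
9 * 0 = 0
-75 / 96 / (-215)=5 / 1376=0.00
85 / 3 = 28.33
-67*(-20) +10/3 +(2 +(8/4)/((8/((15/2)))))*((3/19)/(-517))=316693241/235752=1343.33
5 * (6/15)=2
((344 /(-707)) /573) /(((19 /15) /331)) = -569320 /2565703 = -0.22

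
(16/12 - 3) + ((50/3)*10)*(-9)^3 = -364505/3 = -121501.67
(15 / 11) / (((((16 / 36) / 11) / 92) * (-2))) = -3105 / 2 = -1552.50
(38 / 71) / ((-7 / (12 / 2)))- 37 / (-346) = -60499 / 171962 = -0.35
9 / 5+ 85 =434 / 5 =86.80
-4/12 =-1/3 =-0.33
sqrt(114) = 10.68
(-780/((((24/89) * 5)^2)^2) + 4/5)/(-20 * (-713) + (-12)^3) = -812884333/43310592000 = -0.02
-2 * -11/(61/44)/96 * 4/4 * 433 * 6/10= 52393/1220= 42.95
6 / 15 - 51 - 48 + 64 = -173 / 5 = -34.60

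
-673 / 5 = -134.60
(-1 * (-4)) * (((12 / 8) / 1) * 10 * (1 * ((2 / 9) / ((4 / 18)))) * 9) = 540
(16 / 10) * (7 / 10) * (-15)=-84 / 5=-16.80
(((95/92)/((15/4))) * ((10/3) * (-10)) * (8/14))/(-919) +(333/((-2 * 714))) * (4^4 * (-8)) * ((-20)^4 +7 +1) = 1729897987664048/22637727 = 76416593.75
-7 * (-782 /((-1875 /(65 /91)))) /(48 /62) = -12121 /4500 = -2.69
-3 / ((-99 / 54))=18 / 11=1.64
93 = 93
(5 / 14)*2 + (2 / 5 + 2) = 109 / 35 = 3.11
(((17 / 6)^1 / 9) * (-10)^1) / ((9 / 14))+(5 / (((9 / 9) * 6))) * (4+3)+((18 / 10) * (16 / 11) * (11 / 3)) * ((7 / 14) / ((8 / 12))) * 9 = 159739 / 2430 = 65.74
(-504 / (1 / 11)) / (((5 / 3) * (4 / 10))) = -8316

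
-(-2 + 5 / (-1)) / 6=7 / 6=1.17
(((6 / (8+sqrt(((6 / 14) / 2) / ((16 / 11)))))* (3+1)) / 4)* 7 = 75264 / 14303- 168* sqrt(462) / 14303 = 5.01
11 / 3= 3.67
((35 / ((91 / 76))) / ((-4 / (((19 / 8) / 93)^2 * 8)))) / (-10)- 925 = -1664060741 / 1798992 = -925.00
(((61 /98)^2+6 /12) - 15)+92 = 748031 /9604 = 77.89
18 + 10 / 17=316 / 17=18.59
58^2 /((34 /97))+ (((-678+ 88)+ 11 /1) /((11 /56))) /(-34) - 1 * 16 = 1807914 /187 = 9667.99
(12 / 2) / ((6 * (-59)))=-1 / 59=-0.02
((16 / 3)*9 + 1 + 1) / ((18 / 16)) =44.44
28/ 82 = 14/ 41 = 0.34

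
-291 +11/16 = -4645/16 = -290.31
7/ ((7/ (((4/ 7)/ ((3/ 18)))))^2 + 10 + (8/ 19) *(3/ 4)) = 10944/ 22645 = 0.48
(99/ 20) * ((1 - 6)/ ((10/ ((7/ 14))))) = -99/ 80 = -1.24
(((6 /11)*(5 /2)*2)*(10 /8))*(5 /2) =375 /44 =8.52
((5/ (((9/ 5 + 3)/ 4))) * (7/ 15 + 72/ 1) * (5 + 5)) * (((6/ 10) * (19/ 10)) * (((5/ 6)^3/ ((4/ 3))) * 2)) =2581625/ 864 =2987.99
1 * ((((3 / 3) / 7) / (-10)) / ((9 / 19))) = -19 / 630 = -0.03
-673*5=-3365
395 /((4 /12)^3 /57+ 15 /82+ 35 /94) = 710.54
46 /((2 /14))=322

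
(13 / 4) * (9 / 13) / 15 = 0.15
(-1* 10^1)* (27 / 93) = -90 / 31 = -2.90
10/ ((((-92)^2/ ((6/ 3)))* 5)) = 0.00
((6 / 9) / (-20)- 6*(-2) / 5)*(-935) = -13277 / 6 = -2212.83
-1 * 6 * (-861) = 5166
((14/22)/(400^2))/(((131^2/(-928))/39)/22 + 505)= 7917/1005189897500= 0.00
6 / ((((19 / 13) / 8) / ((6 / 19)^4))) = 808704 / 2476099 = 0.33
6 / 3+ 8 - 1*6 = 4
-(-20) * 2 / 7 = 40 / 7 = 5.71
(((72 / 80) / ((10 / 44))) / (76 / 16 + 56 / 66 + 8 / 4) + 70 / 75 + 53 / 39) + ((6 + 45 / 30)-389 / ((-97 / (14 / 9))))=9420452099 / 569152350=16.55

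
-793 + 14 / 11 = -8709 / 11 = -791.73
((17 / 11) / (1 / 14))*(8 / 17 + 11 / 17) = 266 / 11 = 24.18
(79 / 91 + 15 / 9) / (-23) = -692 / 6279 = -0.11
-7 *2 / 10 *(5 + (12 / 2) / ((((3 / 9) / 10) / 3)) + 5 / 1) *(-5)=3850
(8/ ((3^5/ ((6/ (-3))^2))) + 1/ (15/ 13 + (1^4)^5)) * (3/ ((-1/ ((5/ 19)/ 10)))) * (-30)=20275/ 14364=1.41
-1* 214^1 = -214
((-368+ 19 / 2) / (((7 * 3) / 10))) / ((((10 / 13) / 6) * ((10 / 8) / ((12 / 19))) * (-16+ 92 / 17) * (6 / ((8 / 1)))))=845104 / 9975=84.72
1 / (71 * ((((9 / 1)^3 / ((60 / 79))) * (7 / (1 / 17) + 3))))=10 / 83142207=0.00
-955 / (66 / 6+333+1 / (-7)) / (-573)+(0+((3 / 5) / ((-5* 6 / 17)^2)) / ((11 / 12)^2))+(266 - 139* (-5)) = 961.23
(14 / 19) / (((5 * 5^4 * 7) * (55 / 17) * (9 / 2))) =68 / 29390625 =0.00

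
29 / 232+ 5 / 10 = 5 / 8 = 0.62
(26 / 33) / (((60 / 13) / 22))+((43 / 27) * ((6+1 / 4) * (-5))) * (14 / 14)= -46.01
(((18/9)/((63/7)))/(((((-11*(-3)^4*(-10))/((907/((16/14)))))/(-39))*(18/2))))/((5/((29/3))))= -2393573/14434200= -0.17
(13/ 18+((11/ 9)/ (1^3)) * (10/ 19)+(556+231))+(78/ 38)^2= 5150177/ 6498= 792.58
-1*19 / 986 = -19 / 986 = -0.02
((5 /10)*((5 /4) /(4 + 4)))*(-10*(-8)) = 25 /4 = 6.25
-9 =-9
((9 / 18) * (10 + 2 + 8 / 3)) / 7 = 22 / 21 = 1.05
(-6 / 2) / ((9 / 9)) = -3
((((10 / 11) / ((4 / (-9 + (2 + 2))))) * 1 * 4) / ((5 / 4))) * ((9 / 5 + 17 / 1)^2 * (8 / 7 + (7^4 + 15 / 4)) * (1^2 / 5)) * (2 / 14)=-238094856 / 2695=-88346.89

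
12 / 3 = 4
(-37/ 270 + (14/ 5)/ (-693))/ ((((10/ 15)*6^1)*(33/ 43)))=-18017/ 392040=-0.05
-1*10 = -10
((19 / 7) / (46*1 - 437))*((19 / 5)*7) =-361 / 1955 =-0.18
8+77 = 85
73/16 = 4.56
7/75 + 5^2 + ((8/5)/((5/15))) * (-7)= -638/75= -8.51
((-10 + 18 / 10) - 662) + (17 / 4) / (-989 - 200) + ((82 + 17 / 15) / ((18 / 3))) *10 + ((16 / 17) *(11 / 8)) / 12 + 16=-1875710443 / 3638340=-515.54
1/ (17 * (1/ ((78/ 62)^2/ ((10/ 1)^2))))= 1521/ 1633700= 0.00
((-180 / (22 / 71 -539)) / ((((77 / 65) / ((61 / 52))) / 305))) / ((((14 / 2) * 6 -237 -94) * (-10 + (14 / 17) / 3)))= 0.04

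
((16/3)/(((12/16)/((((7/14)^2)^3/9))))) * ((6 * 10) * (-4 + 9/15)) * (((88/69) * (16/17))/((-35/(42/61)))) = 11264/189405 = 0.06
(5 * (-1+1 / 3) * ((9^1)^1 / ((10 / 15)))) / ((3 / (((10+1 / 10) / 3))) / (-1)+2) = -4545 / 112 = -40.58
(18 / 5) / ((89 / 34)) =1.38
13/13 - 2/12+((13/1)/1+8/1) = 131/6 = 21.83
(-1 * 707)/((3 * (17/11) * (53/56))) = -435512/2703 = -161.12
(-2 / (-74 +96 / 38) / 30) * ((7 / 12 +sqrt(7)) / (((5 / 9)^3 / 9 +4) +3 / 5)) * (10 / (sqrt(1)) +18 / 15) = 96957 / 73491080 +41553 * sqrt(7) / 18372770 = 0.01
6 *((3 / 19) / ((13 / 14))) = 252 / 247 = 1.02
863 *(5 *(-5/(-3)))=21575/3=7191.67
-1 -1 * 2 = -3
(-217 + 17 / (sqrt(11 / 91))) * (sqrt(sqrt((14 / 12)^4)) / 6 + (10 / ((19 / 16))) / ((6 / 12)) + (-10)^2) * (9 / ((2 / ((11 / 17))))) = -11240383 / 152 + 80053 * sqrt(1001) / 152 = -57286.97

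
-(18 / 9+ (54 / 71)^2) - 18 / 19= -337700 / 95779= -3.53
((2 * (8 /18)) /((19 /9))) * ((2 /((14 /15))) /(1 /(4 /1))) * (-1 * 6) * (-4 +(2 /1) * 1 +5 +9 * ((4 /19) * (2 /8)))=-190080 /2527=-75.22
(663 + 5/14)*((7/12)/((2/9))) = 27861/16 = 1741.31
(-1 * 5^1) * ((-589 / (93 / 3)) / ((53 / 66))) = 6270 / 53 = 118.30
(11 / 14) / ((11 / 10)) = 5 / 7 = 0.71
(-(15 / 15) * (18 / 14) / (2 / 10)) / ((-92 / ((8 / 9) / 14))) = 5 / 1127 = 0.00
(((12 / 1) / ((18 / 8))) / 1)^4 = 809.09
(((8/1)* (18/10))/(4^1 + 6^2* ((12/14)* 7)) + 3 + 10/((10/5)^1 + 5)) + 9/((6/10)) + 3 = 43301/1925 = 22.49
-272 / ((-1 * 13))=272 / 13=20.92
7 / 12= 0.58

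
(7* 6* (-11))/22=-21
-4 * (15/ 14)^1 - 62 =-464/ 7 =-66.29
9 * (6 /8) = 27 /4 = 6.75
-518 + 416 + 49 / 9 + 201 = 940 / 9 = 104.44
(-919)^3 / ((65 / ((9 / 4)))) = -26866784.73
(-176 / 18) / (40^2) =-11 / 1800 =-0.01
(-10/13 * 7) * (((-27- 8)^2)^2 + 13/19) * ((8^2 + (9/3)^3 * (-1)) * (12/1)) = -886149479040/247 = -3587649712.71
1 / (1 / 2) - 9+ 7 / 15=-98 / 15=-6.53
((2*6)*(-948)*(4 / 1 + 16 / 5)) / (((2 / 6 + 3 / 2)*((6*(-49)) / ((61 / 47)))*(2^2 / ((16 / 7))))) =99926784 / 886655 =112.70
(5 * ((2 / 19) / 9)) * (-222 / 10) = -74 / 57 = -1.30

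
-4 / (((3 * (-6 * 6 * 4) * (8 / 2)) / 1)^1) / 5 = 1 / 2160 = 0.00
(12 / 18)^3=8 / 27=0.30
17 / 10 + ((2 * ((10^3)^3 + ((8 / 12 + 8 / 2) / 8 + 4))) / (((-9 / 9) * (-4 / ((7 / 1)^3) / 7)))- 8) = 144060000659519 / 120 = 1200500005495.99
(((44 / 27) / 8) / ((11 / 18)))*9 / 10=3 / 10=0.30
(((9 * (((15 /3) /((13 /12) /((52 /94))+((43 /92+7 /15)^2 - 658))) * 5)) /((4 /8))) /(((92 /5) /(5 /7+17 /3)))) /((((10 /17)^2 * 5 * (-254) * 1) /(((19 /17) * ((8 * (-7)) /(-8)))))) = 671953050 /158458437083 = 0.00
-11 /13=-0.85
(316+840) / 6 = 192.67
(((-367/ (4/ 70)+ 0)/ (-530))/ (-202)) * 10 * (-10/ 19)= 0.32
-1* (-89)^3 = 704969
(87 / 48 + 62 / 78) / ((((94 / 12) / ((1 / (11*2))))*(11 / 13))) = 1627 / 90992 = 0.02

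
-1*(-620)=620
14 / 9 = 1.56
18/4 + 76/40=32/5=6.40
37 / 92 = 0.40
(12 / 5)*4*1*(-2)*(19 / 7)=-1824 / 35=-52.11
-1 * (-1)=1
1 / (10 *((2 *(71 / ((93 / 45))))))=31 / 21300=0.00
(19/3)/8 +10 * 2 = 20.79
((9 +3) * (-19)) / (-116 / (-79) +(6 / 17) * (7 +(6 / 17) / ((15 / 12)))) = -13013670 / 230513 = -56.46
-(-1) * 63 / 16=63 / 16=3.94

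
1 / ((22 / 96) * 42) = 0.10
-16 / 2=-8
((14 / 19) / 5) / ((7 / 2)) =4 / 95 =0.04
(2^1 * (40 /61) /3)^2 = 6400 /33489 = 0.19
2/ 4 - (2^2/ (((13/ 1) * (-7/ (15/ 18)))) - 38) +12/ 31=658823/ 16926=38.92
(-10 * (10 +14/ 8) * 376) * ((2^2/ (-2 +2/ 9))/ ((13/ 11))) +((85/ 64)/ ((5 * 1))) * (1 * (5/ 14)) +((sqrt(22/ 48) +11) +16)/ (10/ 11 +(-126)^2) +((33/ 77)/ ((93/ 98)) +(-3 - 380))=11 * sqrt(66)/ 2095752 +2640098024047637/ 31531287424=83729.47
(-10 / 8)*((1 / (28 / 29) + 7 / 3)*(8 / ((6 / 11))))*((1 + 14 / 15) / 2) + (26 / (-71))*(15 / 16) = -3223261 / 53676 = -60.05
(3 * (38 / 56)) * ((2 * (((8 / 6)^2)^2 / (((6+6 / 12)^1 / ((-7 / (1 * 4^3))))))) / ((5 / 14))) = -0.61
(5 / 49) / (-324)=-5 / 15876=-0.00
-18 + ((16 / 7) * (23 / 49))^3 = -676528894 / 40353607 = -16.77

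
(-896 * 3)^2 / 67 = 7225344 / 67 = 107840.96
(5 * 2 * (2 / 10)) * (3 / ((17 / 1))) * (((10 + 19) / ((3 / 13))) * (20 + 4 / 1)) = 18096 / 17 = 1064.47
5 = 5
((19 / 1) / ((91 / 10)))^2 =36100 / 8281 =4.36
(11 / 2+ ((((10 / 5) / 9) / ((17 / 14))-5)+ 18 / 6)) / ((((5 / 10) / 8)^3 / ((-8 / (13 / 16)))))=-295436288 / 1989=-148535.09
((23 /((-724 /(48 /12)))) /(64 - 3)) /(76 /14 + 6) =-161 /883280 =-0.00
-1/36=-0.03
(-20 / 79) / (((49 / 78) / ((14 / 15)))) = -208 / 553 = -0.38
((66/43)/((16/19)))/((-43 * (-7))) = 627/103544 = 0.01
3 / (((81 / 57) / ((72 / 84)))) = 38 / 21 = 1.81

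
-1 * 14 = -14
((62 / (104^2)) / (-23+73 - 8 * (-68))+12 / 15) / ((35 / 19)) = 0.43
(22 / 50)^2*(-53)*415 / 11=-48389 / 125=-387.11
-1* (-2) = 2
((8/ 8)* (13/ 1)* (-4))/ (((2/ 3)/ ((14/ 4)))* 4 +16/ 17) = -4641/ 152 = -30.53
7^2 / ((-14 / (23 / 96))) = -161 / 192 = -0.84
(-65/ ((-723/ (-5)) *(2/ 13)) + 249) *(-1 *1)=-355829/ 1446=-246.08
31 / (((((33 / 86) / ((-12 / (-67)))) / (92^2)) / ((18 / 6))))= 270780288 / 737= 367408.80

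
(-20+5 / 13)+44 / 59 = -14473 / 767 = -18.87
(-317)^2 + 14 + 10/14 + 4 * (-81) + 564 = 705206/7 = 100743.71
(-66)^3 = -287496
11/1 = 11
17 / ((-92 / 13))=-221 / 92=-2.40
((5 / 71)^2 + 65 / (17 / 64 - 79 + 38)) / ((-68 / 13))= 271770005 / 893648316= 0.30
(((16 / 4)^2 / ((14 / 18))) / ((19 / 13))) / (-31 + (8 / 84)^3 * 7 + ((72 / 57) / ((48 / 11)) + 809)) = 707616 / 39128029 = 0.02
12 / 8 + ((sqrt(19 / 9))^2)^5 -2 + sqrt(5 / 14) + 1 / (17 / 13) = sqrt(70) / 14 + 84718807 / 2007666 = 42.80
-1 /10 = -0.10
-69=-69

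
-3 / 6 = -1 / 2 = -0.50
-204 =-204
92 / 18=46 / 9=5.11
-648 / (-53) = 648 / 53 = 12.23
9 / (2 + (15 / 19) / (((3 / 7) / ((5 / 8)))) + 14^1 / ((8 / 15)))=1368 / 4469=0.31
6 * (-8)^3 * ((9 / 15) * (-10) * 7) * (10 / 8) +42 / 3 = 161294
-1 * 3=-3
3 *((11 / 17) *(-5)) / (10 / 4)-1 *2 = -100 / 17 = -5.88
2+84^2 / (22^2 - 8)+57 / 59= 17843 / 1003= 17.79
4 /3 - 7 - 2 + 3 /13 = -290 /39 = -7.44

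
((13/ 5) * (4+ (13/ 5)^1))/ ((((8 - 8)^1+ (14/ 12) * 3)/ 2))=1716/ 175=9.81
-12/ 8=-3/ 2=-1.50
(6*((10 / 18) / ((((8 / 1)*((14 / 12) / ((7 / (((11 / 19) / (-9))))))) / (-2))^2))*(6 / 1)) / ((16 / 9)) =11842605 / 1936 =6117.05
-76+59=-17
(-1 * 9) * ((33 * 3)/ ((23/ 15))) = -13365/ 23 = -581.09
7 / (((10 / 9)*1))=63 / 10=6.30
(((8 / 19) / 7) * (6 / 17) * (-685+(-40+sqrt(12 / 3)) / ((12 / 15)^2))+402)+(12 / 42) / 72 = 31435235 / 81396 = 386.20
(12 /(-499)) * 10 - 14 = -14.24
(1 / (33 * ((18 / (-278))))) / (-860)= 139 / 255420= 0.00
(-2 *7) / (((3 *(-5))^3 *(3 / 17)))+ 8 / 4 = 20488 / 10125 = 2.02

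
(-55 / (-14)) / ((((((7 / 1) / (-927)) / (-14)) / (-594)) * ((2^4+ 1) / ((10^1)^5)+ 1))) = -4325706.06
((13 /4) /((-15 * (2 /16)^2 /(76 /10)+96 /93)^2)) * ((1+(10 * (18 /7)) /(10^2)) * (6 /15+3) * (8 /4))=27635382714368 /997517325175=27.70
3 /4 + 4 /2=11 /4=2.75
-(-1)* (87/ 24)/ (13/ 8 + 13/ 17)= 1.52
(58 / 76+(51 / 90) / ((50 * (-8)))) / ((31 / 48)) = 173677 / 147250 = 1.18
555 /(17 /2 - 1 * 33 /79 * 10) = 128.39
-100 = -100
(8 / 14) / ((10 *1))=2 / 35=0.06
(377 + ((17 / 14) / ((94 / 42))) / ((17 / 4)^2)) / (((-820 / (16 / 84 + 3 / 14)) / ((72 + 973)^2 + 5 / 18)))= -169184231411 / 832464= -203233.09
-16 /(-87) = 16 /87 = 0.18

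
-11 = -11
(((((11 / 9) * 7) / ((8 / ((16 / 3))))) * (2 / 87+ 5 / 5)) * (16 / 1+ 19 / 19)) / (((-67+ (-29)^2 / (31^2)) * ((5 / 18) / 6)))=-42284 / 1305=-32.40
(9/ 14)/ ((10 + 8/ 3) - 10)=27/ 112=0.24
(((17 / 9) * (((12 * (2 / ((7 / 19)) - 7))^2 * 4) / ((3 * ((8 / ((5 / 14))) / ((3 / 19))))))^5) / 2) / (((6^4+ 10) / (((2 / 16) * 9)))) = 2603684274949563300000 / 7676297296607054089121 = 0.34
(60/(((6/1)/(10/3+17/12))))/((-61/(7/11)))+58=77171/1342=57.50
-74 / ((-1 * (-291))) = -74 / 291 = -0.25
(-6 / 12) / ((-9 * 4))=1 / 72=0.01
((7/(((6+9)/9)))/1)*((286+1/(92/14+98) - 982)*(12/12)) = -2923.16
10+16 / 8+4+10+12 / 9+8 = 106 / 3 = 35.33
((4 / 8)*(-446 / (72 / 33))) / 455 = -2453 / 10920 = -0.22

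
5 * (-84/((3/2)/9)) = -2520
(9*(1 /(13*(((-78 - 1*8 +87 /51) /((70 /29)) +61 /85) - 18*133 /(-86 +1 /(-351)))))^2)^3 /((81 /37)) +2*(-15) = -20747521458339435614447454644002329848856383072191451796270 /691584048635166502631309466769998104459842535117940293209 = -30.00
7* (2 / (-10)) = -7 / 5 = -1.40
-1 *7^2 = -49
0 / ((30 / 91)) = 0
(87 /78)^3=24389 /17576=1.39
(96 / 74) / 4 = 12 / 37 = 0.32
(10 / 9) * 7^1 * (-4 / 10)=-28 / 9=-3.11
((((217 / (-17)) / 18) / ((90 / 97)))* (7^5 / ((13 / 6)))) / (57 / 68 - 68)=707541086 / 8015085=88.28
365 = 365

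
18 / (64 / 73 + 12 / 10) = 3285 / 379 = 8.67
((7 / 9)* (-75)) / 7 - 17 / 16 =-451 / 48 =-9.40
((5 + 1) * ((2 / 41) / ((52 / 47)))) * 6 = 846 / 533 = 1.59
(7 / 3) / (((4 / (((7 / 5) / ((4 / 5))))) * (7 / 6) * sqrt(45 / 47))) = 7 * sqrt(235) / 120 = 0.89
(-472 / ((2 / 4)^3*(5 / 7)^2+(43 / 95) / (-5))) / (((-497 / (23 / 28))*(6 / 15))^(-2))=2723143314182144 / 2634949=1033470975.79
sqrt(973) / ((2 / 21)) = 21 * sqrt(973) / 2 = 327.53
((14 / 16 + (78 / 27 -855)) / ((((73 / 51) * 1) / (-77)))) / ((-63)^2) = 11461043 / 993384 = 11.54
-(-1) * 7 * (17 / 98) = 1.21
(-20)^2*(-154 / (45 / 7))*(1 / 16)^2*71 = -191345 / 72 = -2657.57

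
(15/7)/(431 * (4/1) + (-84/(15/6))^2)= 375/499268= 0.00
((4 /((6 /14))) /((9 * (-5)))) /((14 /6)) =-4 /45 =-0.09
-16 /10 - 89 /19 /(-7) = -619 /665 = -0.93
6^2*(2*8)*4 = 2304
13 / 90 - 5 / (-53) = 1139 / 4770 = 0.24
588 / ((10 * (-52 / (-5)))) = 147 / 26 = 5.65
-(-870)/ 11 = 79.09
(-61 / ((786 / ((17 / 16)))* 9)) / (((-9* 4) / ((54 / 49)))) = 1037 / 3697344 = 0.00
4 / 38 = 2 / 19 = 0.11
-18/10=-1.80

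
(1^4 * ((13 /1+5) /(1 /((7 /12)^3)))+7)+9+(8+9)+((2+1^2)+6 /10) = 19283 /480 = 40.17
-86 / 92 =-43 / 46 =-0.93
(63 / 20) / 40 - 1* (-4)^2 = -15.92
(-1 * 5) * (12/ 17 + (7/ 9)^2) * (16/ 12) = -36100/ 4131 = -8.74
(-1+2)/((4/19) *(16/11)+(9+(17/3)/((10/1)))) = 6270/61903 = 0.10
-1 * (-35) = 35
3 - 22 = -19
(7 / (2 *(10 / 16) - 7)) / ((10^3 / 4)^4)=-7 / 22460937500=-0.00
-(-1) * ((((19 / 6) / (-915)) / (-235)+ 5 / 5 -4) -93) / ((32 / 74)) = -4582612097 / 20642400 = -222.00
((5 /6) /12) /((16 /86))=0.37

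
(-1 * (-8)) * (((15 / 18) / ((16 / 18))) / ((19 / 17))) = 255 / 38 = 6.71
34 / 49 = 0.69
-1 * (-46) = 46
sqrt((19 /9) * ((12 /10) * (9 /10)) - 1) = 4 * sqrt(2) /5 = 1.13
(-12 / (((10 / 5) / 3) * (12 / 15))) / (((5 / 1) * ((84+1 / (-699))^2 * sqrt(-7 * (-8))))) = -4397409 * sqrt(14) / 193057268600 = -0.00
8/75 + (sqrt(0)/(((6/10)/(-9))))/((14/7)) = 8/75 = 0.11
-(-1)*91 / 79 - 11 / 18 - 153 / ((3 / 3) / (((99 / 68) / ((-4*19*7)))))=1451717 / 1513008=0.96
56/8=7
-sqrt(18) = -3 * sqrt(2) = -4.24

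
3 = 3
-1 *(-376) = 376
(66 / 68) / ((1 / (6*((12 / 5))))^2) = 85536 / 425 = 201.26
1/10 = 0.10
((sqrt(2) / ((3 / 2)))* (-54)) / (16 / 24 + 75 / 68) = -7344* sqrt(2) / 361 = -28.77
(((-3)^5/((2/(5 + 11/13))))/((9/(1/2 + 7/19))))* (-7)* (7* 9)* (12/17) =4715172/221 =21335.62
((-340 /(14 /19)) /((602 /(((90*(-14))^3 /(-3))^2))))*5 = -73270172203200000000 /43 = -1703957493097674418.60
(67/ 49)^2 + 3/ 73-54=-9129842/ 175273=-52.09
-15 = -15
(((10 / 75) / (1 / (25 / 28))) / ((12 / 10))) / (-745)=-5 / 37548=-0.00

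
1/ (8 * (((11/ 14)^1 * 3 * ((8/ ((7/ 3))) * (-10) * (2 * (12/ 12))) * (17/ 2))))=-49/ 538560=-0.00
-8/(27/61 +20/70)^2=-1458632/96721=-15.08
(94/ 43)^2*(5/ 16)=11045/ 7396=1.49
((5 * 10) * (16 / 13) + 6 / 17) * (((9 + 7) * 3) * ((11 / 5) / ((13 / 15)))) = 21665952 / 2873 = 7541.23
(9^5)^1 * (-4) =-236196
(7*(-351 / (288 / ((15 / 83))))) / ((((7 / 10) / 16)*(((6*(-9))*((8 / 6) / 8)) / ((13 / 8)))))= 4225 / 664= 6.36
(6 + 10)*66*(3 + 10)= 13728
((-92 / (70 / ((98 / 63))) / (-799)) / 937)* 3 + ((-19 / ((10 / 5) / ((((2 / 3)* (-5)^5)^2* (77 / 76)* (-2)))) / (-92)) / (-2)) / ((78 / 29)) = 81629124955133027 / 483516511920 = 168823.86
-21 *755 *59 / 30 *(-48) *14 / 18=3492328 / 3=1164109.33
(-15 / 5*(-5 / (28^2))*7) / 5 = 3 / 112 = 0.03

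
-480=-480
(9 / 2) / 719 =9 / 1438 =0.01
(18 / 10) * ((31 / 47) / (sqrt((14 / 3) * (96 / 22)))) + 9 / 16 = 0.83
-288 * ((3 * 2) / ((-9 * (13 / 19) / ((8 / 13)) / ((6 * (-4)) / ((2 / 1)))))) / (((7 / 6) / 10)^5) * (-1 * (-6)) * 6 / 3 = -3267860889600000 / 2840383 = -1150500087.35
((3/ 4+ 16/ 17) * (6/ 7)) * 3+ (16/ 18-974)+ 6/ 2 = -2068663/ 2142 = -965.76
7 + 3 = 10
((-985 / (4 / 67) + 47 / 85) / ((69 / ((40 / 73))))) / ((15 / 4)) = -44875096 / 1284435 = -34.94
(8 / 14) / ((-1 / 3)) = -12 / 7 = -1.71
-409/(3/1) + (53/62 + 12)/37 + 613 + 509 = 6785749/6882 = 986.01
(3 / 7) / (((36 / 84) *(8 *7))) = 1 / 56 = 0.02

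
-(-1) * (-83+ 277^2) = 76646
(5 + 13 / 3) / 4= 7 / 3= 2.33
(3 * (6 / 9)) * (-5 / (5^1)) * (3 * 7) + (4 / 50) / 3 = -3148 / 75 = -41.97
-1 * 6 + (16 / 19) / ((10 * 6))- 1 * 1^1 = -1991 / 285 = -6.99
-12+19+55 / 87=664 / 87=7.63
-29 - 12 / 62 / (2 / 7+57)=-360541 / 12431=-29.00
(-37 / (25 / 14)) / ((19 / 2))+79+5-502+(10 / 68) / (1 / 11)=-6759799 / 16150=-418.56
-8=-8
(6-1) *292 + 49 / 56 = 11687 / 8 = 1460.88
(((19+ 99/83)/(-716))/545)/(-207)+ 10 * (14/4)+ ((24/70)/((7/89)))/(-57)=54496135253468/1560442075605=34.92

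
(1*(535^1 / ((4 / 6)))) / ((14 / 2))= 1605 / 14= 114.64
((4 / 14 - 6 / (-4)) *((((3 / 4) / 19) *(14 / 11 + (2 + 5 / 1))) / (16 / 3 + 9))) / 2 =0.02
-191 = -191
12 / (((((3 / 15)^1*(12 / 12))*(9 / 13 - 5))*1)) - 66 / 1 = -79.93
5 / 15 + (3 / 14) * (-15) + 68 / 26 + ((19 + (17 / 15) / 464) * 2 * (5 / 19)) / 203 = -7548479 / 34898136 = -0.22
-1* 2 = -2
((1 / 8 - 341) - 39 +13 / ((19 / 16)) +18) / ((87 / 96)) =-213364 / 551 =-387.23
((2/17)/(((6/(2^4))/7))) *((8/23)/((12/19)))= 4256/3519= 1.21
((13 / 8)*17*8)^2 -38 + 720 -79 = 49444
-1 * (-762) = 762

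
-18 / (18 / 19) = -19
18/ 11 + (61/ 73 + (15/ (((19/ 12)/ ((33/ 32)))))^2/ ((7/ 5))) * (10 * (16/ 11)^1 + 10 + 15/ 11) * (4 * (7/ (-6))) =-8342.61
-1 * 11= -11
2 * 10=20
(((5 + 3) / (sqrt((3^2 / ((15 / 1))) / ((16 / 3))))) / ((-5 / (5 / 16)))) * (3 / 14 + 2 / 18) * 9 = -41 * sqrt(5) / 21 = -4.37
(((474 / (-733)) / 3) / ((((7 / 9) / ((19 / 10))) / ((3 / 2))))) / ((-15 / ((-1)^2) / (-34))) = -229653 / 128275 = -1.79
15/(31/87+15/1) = 0.98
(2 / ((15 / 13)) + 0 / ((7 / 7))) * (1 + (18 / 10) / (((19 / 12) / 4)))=9.62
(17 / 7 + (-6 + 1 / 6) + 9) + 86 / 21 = 407 / 42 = 9.69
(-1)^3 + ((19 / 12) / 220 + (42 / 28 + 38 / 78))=34127 / 34320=0.99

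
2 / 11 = 0.18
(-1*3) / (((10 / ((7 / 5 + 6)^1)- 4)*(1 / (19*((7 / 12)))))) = 703 / 56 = 12.55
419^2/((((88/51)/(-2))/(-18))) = 80582499/22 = 3662840.86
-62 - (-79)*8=570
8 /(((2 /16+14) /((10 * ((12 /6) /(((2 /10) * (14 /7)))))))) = 3200 /113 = 28.32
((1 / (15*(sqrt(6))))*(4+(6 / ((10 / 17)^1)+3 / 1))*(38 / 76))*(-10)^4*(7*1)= 60200*sqrt(6) / 9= 16384.36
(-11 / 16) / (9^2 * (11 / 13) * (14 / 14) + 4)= -143 / 15088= -0.01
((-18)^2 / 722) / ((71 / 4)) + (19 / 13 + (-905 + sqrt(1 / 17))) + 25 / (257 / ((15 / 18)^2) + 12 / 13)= -36297095667577 / 40176284928 + sqrt(17) / 17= -903.20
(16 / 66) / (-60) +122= 60388 / 495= 122.00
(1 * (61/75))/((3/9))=2.44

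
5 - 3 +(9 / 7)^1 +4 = 51 / 7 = 7.29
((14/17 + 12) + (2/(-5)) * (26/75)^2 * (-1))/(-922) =-3077117/220415625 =-0.01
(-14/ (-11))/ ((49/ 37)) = 74/ 77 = 0.96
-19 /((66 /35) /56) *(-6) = 37240 /11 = 3385.45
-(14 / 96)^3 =-343 / 110592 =-0.00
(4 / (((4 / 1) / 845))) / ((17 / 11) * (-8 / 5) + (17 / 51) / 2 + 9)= 278850 / 2209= 126.23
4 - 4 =0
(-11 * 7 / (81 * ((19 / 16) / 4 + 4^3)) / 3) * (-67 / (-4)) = -82544 / 999945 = -0.08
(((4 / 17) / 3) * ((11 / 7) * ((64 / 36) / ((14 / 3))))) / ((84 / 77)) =968 / 22491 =0.04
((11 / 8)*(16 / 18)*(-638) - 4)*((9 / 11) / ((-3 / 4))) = 855.03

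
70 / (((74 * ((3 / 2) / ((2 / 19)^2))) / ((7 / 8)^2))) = 0.01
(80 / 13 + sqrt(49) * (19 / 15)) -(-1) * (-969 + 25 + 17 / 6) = -120399 / 130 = -926.15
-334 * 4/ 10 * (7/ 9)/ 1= -103.91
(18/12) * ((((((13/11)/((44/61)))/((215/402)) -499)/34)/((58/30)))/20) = -232232193/410412640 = -0.57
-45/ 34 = -1.32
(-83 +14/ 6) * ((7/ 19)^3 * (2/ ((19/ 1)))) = -0.42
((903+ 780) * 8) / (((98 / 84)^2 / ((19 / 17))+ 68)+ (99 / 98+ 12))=26544672 / 162115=163.74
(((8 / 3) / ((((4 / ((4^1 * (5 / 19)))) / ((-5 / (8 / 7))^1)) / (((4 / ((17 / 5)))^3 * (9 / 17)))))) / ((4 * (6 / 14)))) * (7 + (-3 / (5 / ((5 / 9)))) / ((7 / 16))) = -45850000 / 4760697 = -9.63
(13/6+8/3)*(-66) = -319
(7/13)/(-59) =-7/767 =-0.01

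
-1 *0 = 0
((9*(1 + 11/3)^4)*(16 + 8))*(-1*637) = -65255978.67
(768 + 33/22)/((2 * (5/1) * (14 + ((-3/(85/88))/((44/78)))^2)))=2223855/1280696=1.74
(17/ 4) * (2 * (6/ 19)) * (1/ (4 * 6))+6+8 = 2145/ 152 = 14.11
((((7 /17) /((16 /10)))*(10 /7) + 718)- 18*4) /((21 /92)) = 48139 /17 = 2831.71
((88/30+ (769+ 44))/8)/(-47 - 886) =-12239/111960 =-0.11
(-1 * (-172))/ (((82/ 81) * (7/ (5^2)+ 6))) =174150/ 6437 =27.05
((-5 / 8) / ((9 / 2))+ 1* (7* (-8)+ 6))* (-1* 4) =1805 / 9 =200.56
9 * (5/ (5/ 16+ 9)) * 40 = 28800/ 149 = 193.29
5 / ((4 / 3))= 15 / 4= 3.75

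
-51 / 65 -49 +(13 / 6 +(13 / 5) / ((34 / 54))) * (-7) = -622273 / 6630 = -93.86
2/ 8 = 1/ 4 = 0.25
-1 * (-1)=1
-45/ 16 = -2.81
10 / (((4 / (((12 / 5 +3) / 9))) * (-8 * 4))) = -3 / 64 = -0.05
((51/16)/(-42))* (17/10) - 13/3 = -29987/6720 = -4.46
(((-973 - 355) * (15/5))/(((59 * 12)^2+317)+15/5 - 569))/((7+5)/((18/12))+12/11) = -3652/4175125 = -0.00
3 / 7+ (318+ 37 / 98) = 31243 / 98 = 318.81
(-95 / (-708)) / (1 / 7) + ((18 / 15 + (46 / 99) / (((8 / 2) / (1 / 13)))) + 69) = 108049927 / 1518660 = 71.15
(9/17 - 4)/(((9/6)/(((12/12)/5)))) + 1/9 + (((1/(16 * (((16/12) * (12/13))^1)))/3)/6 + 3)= 346139/130560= 2.65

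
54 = 54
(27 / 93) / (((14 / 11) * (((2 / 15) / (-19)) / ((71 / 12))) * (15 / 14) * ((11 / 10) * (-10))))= 4047 / 248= 16.32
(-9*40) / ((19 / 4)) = -75.79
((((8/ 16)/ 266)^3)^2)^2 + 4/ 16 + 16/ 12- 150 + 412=406423478088226665028424383722422275/ 1541916451804843496788205059964928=263.58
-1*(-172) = 172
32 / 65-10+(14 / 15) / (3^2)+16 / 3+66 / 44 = -9023 / 3510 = -2.57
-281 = -281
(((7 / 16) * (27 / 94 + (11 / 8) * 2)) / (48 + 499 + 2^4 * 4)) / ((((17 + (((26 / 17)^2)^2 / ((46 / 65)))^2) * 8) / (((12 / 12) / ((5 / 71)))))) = 149603412497842349 / 2975347154211881479680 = 0.00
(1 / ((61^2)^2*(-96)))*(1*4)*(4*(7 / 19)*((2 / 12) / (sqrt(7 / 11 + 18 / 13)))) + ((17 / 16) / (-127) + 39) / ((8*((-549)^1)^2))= 79231 / 4899574656-7*sqrt(143) / 160999439148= 0.00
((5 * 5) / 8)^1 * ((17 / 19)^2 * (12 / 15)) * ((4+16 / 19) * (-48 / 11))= -42.29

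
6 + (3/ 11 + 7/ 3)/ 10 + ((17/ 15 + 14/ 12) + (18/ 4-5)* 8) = 301/ 66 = 4.56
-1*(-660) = 660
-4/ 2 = -2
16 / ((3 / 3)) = 16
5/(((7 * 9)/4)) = 20/63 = 0.32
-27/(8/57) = -1539/8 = -192.38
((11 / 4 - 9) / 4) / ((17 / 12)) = -75 / 68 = -1.10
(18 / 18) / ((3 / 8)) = 8 / 3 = 2.67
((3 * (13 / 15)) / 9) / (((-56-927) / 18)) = -26 / 4915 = -0.01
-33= -33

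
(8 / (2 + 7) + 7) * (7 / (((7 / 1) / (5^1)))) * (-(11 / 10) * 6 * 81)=-21087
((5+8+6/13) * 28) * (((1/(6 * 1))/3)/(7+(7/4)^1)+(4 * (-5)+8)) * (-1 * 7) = 31644.79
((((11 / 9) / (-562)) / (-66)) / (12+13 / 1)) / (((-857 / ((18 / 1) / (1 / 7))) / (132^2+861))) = -8533 / 2408170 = -0.00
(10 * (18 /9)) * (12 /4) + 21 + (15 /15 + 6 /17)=82.35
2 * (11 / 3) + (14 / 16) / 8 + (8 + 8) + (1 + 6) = 5845 / 192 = 30.44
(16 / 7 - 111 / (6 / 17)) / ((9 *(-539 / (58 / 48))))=42253 / 543312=0.08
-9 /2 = -4.50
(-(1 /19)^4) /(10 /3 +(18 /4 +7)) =-6 /11598569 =-0.00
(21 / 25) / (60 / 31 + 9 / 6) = 434 / 1775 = 0.24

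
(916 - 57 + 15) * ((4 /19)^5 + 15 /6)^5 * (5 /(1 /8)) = 33477041013121180637768924369163408445 /9797525861921693635432590555842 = 3416887.23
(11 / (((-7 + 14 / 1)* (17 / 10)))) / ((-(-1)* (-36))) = -55 / 2142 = -0.03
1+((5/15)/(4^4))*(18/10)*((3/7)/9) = 8961/8960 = 1.00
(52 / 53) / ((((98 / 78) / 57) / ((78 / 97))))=9016488 / 251909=35.79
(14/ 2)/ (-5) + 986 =4923/ 5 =984.60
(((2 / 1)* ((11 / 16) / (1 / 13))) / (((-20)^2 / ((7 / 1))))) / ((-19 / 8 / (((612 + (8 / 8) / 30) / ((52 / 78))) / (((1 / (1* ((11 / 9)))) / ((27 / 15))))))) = -202172971 / 760000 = -266.02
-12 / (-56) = 3 / 14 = 0.21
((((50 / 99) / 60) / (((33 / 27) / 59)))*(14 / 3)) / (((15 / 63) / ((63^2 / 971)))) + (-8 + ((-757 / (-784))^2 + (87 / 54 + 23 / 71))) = 1265392950198565 / 46146374233344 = 27.42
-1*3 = -3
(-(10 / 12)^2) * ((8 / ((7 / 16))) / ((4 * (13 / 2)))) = -400 / 819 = -0.49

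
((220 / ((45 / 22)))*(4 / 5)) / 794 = 1936 / 17865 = 0.11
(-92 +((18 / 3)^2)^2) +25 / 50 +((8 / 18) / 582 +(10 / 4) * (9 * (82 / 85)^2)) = 9275249279 / 7568910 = 1225.44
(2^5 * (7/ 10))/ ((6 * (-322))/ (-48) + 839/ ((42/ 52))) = 9408/ 453185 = 0.02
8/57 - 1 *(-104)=5936/57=104.14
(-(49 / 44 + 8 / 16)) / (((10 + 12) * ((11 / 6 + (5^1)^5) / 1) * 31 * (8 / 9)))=-1917 / 2251920352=-0.00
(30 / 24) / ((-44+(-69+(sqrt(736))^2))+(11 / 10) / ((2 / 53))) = 25 / 13043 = 0.00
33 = 33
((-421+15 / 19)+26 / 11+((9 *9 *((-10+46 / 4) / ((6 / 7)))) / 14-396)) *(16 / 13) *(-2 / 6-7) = 137828 / 19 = 7254.11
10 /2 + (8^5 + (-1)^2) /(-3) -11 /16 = -174699 /16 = -10918.69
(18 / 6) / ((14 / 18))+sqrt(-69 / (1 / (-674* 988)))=27 / 7+2* sqrt(11486982)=6782.35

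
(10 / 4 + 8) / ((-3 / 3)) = -10.50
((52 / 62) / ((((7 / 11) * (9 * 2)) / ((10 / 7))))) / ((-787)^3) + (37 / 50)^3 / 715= 337543297026255689 / 595580589390661875000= 0.00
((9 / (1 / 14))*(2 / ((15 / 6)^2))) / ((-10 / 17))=-8568 / 125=-68.54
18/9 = 2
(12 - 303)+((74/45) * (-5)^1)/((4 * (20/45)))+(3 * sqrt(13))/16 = -294.95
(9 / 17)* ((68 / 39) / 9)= 4 / 39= 0.10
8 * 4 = 32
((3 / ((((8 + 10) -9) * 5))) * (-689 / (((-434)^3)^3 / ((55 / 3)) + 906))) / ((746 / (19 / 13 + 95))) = 0.00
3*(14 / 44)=21 / 22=0.95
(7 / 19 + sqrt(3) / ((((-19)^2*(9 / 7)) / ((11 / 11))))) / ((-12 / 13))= -91 / 228 - 91*sqrt(3) / 38988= -0.40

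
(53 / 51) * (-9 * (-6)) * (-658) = -627732 / 17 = -36925.41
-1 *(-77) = 77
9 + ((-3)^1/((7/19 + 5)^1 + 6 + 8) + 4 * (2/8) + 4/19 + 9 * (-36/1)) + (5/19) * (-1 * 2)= -2198779/6992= -314.47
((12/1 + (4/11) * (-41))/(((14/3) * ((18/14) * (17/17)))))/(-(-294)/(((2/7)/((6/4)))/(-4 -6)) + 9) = 0.00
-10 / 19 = -0.53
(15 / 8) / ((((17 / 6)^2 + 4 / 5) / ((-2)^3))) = -2700 / 1589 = -1.70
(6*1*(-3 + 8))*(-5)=-150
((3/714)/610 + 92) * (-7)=-13356561/20740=-644.00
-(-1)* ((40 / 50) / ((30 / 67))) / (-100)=-67 / 3750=-0.02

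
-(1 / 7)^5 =-1 / 16807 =-0.00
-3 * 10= -30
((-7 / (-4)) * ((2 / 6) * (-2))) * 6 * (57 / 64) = -399 / 64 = -6.23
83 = 83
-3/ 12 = -1/ 4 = -0.25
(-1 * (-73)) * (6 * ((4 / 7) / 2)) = 876 / 7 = 125.14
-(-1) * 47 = 47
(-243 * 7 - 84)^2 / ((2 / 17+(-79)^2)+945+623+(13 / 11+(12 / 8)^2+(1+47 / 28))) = 926837450 / 2273363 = 407.69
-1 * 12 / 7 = -12 / 7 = -1.71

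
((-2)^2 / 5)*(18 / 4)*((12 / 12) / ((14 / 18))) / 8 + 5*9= 6381 / 140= 45.58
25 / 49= 0.51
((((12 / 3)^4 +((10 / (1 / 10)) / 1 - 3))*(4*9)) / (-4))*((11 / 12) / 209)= -1059 / 76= -13.93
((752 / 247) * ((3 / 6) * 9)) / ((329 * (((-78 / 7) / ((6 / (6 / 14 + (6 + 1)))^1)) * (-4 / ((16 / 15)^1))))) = 168 / 208715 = 0.00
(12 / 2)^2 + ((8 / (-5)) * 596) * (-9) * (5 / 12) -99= 3513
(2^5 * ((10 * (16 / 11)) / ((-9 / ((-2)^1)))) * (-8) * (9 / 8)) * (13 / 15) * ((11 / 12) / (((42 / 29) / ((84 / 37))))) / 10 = -193024 / 1665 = -115.93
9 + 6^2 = 45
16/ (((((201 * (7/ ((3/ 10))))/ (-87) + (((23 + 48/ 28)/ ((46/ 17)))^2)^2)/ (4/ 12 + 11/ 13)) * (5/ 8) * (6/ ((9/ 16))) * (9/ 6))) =114727968447232/ 419793213614434855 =0.00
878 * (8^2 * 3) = 168576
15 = 15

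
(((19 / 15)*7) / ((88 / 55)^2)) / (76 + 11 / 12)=665 / 14768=0.05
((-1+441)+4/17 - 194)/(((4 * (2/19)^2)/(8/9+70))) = 241027787/612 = 393836.25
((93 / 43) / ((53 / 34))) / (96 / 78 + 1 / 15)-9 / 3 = -1113171 / 576587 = -1.93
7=7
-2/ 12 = -1/ 6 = -0.17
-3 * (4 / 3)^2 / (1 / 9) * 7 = -336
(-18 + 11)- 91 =-98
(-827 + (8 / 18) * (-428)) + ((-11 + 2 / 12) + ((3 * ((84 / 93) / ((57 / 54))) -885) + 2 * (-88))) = -22120951 / 10602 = -2086.49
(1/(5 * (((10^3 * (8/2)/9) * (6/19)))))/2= 57/80000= 0.00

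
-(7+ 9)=-16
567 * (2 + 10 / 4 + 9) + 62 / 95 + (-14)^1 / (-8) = 2909623 / 380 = 7656.90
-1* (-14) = 14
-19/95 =-1/5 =-0.20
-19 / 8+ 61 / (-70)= -909 / 280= -3.25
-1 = -1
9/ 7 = 1.29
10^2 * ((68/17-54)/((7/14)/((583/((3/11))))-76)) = 64130000/974773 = 65.79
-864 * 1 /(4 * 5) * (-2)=432 /5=86.40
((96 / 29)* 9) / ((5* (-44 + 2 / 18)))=-7776 / 57275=-0.14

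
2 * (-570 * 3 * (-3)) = 10260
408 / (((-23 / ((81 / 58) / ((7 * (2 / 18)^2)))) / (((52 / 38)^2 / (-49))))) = 904788144 / 82589941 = 10.96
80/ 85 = 0.94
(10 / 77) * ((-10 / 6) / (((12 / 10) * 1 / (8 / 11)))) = -1000 / 7623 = -0.13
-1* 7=-7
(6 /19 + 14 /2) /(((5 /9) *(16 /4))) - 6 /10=1023 /380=2.69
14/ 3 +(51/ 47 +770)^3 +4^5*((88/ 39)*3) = 1856400581065633/ 4049097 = 458472736.28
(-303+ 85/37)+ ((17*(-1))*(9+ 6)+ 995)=16254/37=439.30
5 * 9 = 45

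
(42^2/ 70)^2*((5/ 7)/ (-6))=-378/ 5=-75.60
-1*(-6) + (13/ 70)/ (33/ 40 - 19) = 30482/ 5089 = 5.99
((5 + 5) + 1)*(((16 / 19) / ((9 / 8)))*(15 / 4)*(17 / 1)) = 29920 / 57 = 524.91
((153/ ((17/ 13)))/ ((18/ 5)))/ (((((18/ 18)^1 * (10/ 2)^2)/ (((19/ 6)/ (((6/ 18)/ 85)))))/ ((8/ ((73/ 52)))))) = 436696/ 73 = 5982.14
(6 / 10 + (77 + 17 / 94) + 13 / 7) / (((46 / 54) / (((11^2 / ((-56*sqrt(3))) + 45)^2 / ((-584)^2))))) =44958797411121 / 80932970782720 - 2567950209*sqrt(3) / 144523162112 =0.52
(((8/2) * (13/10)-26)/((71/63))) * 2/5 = -13104/1775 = -7.38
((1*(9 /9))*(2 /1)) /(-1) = -2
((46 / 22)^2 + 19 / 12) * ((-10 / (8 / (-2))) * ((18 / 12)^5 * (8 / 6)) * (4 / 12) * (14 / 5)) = 544761 / 3872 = 140.69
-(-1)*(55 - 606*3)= -1763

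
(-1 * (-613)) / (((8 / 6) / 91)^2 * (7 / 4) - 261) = -6526611 / 2778863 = -2.35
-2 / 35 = -0.06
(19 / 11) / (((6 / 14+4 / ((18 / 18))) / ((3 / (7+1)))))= 399 / 2728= 0.15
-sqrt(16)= -4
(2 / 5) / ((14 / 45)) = 9 / 7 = 1.29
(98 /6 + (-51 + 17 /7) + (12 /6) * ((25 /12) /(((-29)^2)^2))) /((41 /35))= -1596097165 /57997042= -27.52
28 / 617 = 0.05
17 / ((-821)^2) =17 / 674041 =0.00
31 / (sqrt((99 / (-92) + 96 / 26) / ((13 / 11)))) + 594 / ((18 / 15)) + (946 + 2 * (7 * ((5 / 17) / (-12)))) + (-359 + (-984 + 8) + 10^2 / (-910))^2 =806 * sqrt(791637) / 34419 + 1506842440657 / 844662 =1783979.91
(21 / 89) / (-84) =-1 / 356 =-0.00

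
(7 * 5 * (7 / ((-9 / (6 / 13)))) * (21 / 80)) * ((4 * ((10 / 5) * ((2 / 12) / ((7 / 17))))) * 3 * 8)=-3332 / 13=-256.31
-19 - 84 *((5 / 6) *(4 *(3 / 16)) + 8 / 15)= -1163 / 10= -116.30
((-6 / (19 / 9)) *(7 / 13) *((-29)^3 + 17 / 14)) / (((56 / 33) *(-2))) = -304213239 / 27664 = -10996.72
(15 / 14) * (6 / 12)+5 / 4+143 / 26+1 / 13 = 7.36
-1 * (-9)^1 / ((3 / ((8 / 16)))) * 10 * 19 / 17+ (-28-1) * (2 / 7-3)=11362 / 119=95.48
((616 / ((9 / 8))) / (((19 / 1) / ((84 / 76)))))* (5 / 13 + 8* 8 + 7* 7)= 50847104 / 14079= 3611.56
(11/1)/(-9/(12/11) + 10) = 44/7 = 6.29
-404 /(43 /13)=-5252 /43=-122.14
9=9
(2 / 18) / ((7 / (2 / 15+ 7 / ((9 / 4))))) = 0.05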